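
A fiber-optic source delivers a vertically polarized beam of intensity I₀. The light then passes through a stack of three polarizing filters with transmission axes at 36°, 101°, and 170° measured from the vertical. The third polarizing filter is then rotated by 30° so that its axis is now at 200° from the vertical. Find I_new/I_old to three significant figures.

Before rotation:
I₁ = I₀ cos²(36° − 0°) = I₀ cos²(36°) = 0.6545 I₀.
I₂ = I₁ cos²(101° − 36°) = 0.6545 I₀ · cos²(65°) = 0.1169 I₀.
I₃ = I₂ cos²(170° − 101°) = 0.1169 I₀ · cos²(69°) = 0.01501 I₀.
After rotation:
I₁ = I₀ cos²(36° − 0°) = I₀ cos²(36°) = 0.6545 I₀.
I₂ = I₁ cos²(101° − 36°) = 0.6545 I₀ · cos²(65°) = 0.1169 I₀.
Angle between axes 2 and 3: 81°. I₃ = 0.1169 I₀ · cos²(81°) = 0.002861 I₀.
Ratio = 0.002861 / 0.01501 = 0.1905.

I_new/I_old ≈ 0.191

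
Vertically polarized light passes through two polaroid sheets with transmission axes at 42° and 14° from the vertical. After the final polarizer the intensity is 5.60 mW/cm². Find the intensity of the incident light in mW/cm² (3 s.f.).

I₁ = I₀ cos²(42° − 0°) = I₀ cos²(42°) = 0.5523 I₀.
I₂ = I₁ cos²(14° − 42°) = 0.5523 I₀ · cos²(28°) = 0.4305 I₀.
So 5.60 mW/cm² = 0.4305 I₀, giving I₀ = 5.60/0.4305 = 13.01 mW/cm².

I₀ ≈ 13.0 mW/cm²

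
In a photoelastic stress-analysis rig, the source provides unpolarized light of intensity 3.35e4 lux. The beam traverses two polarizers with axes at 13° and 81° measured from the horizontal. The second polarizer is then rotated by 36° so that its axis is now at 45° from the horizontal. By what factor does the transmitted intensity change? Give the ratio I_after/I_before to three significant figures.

I_new/I_old ≈ 5.12

Before rotation:
Unpolarized light through the first polarizer → I₁ = ½ I₀, now polarized at 13°.
I₂ = I₁ cos²(81° − 13°) = 0.5 I₀ · cos²(68°) = 0.07017 I₀.
After rotation:
Unpolarized light through the first polarizer → I₁ = ½ I₀, now polarized at 13°.
I₂ = I₁ cos²(45° − 13°) = 0.5 I₀ · cos²(32°) = 0.3596 I₀.
Ratio = 0.3596 / 0.07017 = 5.125.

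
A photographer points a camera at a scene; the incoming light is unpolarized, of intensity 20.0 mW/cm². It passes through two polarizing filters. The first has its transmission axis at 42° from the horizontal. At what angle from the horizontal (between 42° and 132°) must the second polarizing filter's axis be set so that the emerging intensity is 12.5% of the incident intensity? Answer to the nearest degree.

θ ≈ 102°

Unpolarized light through the first polarizer → I₁ = ½ I₀, now polarized at 42°.
Need I₂/I₀ = 0.125, so cos²(θ − 42°) = 0.125 / 0.5 = 0.25.
θ − 42° = arccos(√0.25) = 60.0°, giving θ ≈ 42 + 60.0 = 102.0°.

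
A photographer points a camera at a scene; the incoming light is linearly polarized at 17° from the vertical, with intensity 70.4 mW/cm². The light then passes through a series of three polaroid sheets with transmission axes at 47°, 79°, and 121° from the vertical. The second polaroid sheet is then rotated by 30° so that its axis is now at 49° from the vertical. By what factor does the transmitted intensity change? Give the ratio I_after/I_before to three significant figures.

Before rotation:
I₁ = I₀ cos²(47° − 17°) = I₀ cos²(30°) = 0.75 I₀.
I₂ = I₁ cos²(79° − 47°) = 0.75 I₀ · cos²(32°) = 0.5394 I₀.
I₃ = I₂ cos²(121° − 79°) = 0.5394 I₀ · cos²(42°) = 0.2979 I₀.
After rotation:
I₁ = I₀ cos²(47° − 17°) = I₀ cos²(30°) = 0.75 I₀.
I₂ = I₁ cos²(49° − 47°) = 0.75 I₀ · cos²(2°) = 0.7491 I₀.
I₃ = I₂ cos²(121° − 49°) = 0.7491 I₀ · cos²(72°) = 0.07153 I₀.
Ratio = 0.07153 / 0.2979 = 0.2401.

I_new/I_old ≈ 0.240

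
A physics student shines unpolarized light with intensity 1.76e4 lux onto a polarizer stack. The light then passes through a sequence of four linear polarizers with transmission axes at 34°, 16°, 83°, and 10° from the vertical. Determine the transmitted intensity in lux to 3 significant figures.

Unpolarized light through the first polarizer → I₁ = 1.76e4 lux/2 = 8800 lux, polarized at 34°.
I₂ = I₁ · cos²(18°) = 8800 · 0.9045 = 7960 lux.
I₃ = I₂ · cos²(67°) = 7960 · 0.1527 = 1215 lux.
I₄ = I₃ · cos²(73°) = 1215 · 0.08548 = 103.9 lux.

I ≈ 104 lux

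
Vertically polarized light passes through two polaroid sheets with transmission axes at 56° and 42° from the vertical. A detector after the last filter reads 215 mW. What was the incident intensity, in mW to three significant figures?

By Malus's law, I₁ = I₀ cos²(56° − 0°) = I₀ cos²(56°) = 0.3127 I₀.
I₂ = I₁ cos²(42° − 56°) = 0.3127 I₀ · cos²(14°) = 0.2944 I₀.
So 215 mW = 0.2944 I₀, giving I₀ = 215/0.2944 = 730.3 mW.

I₀ ≈ 730 mW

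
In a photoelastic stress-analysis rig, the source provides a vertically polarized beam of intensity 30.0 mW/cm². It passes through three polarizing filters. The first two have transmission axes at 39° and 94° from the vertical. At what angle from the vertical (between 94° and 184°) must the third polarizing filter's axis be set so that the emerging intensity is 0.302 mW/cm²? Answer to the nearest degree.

θ ≈ 171°

I₁ = I₀ cos²(39° − 0°) = I₀ cos²(39°) = 0.604 I₀.
I₂ = I₁ cos²(94° − 39°) = 0.604 I₀ · cos²(55°) = 0.1987 I₀.
Target fraction: 0.302 / 30.0 mW/cm² = 0.01007 of I₀.
Need I₃/I₀ = 0.01007, so cos²(θ − 94°) = 0.01007 / 0.1987 = 0.05066.
θ − 94° = arccos(√0.05066) = 77.0°, giving θ ≈ 94 + 77.0 = 171.0°.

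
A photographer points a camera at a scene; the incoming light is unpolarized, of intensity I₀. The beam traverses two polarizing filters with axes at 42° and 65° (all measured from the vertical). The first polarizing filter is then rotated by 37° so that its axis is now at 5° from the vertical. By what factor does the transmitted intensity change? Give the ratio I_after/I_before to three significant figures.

Before rotation:
Unpolarized light through the first polarizer → I₁ = ½ I₀, now polarized at 42°.
I₂ = I₁ cos²(65° − 42°) = 0.5 I₀ · cos²(23°) = 0.4237 I₀.
After rotation:
Unpolarized light through the first polarizer → I₁ = ½ I₀, now polarized at 5°.
I₂ = I₁ cos²(65° − 5°) = 0.5 I₀ · cos²(60°) = 0.125 I₀.
Ratio = 0.125 / 0.4237 = 0.295.

I_new/I_old ≈ 0.295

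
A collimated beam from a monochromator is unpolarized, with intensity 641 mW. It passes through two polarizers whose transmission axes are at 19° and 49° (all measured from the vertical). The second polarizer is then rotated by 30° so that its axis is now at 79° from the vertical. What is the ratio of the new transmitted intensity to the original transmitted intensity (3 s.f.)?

I_new/I_old ≈ 0.333

Before rotation:
Unpolarized light through the first polarizer → I₁ = ½ I₀, now polarized at 19°.
I₂ = I₁ cos²(49° − 19°) = 0.5 I₀ · cos²(30°) = 0.375 I₀.
After rotation:
Unpolarized light through the first polarizer → I₁ = ½ I₀, now polarized at 19°.
I₂ = I₁ cos²(79° − 19°) = 0.5 I₀ · cos²(60°) = 0.125 I₀.
Ratio = 0.125 / 0.375 = 0.3333.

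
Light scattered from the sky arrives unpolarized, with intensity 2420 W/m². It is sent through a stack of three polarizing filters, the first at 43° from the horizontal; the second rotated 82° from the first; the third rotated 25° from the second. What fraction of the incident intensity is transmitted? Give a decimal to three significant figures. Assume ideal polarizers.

I/I₀ ≈ 0.00795

Unpolarized light through the first polarizer → I₁ = 2420 W/m²/2 = 1210 W/m², polarized at 43°.
I₂ = I₁ · cos²(82°) = 1210 · 0.01937 = 23.44 W/m².
I₃ = I₂ · cos²(25°) = 23.44 · 0.8214 = 19.25 W/m².
Transmitted fraction = 0.007955.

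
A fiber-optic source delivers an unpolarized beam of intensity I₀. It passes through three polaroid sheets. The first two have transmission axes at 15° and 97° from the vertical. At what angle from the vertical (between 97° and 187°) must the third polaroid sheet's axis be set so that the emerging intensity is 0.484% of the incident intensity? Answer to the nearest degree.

θ ≈ 142°

Unpolarized light through the first polarizer → I₁ = ½ I₀, now polarized at 15°.
I₂ = I₁ cos²(97° − 15°) = 0.5 I₀ · cos²(82°) = 0.009685 I₀.
Need I₃/I₀ = 0.00484, so cos²(θ − 97°) = 0.00484 / 0.009685 = 0.4998.
θ − 97° = arccos(√0.4998) = 45.0°, giving θ ≈ 97 + 45.0 = 142.0°.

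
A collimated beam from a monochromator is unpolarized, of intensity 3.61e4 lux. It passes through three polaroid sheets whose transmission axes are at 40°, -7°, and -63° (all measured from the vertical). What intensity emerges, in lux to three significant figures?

I ≈ 2630 lux

Unpolarized light through the first polarizer → I₁ = 3.61e4 lux/2 = 1.805e+04 lux, polarized at 40°.
I₂ = I₁ · cos²(47°) = 1.805e+04 · 0.4651 = 8395 lux.
I₃ = I₂ · cos²(56°) = 8395 · 0.3127 = 2625 lux.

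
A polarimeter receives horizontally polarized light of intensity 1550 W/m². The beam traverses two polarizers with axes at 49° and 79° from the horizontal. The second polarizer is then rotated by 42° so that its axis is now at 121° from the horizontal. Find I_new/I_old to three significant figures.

Before rotation:
By Malus's law, I₁ = I₀ cos²(49° − 0°) = I₀ cos²(49°) = 0.4304 I₀.
I₂ = I₁ cos²(79° − 49°) = 0.4304 I₀ · cos²(30°) = 0.3228 I₀.
After rotation:
I₁ = I₀ cos²(49° − 0°) = I₀ cos²(49°) = 0.4304 I₀.
I₂ = I₁ cos²(121° − 49°) = 0.4304 I₀ · cos²(72°) = 0.0411 I₀.
Ratio = 0.0411 / 0.3228 = 0.1273.

I_new/I_old ≈ 0.127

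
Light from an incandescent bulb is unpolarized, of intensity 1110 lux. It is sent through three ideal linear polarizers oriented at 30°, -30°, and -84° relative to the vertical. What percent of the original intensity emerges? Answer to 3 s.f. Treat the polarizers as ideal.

≈ 4.32%

Unpolarized light through the first polarizer → I₁ = 1110 lux/2 = 555 lux, polarized at 30°.
I₂ = I₁ · cos²(60°) = 555 · 0.25 = 138.8 lux.
I₃ = I₂ · cos²(54°) = 138.8 · 0.3455 = 47.94 lux.
That is 4.319% of the incident intensity.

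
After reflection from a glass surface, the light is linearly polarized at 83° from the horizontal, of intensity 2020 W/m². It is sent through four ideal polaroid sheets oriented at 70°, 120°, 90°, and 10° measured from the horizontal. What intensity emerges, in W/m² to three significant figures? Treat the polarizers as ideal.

By Malus's law, I₁ = 2020 W/m² · cos²(13°) = 1918 W/m².
I₂ = I₁ · cos²(50°) = 1918 · 0.4132 = 792.4 W/m².
I₃ = I₂ · cos²(30°) = 792.4 · 0.75 = 594.3 W/m².
I₄ = I₃ · cos²(80°) = 594.3 · 0.03015 = 17.92 W/m².

I ≈ 17.9 W/m²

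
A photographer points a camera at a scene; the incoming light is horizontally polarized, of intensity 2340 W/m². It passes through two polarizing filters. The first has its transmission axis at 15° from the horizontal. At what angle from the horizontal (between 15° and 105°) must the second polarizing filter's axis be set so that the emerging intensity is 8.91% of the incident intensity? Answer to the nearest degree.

I₁ = I₀ cos²(15° − 0°) = I₀ cos²(15°) = 0.933 I₀.
Need I₂/I₀ = 0.0891, so cos²(θ − 15°) = 0.0891 / 0.933 = 0.0955.
θ − 15° = arccos(√0.0955) = 72.0°, giving θ ≈ 15 + 72.0 = 87.0°.

θ ≈ 87°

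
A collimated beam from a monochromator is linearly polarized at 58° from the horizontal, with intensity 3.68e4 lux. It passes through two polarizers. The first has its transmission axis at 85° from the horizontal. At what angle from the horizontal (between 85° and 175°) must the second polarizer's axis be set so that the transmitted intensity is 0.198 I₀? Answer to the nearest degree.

I₁ = I₀ cos²(85° − 58°) = I₀ cos²(27°) = 0.7939 I₀.
Need I₂/I₀ = 0.198, so cos²(θ − 85°) = 0.198 / 0.7939 = 0.2494.
θ − 85° = arccos(√0.2494) = 60.0°, giving θ ≈ 85 + 60.0 = 145.0°.

θ ≈ 145°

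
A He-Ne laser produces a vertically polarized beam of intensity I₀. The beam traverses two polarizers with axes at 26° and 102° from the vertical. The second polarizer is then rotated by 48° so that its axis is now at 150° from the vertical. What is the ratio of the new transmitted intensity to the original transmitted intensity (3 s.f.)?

I_new/I_old ≈ 5.34

Before rotation:
I₁ = I₀ cos²(26° − 0°) = I₀ cos²(26°) = 0.8078 I₀.
I₂ = I₁ cos²(102° − 26°) = 0.8078 I₀ · cos²(76°) = 0.04728 I₀.
After rotation:
I₁ = I₀ cos²(26° − 0°) = I₀ cos²(26°) = 0.8078 I₀.
Angle between axes 1 and 2: 56°. I₂ = 0.8078 I₀ · cos²(56°) = 0.2526 I₀.
Ratio = 0.2526 / 0.04728 = 5.343.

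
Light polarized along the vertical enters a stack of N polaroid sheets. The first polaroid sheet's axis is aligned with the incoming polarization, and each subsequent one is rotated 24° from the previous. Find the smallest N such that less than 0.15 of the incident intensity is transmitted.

N = 12

First polarizer is aligned with the polarization: full transmission.
Each further stage multiplies by cos²(24°) = 0.8346.
After N polarizers: T = 0.8346^(N−1). Require T < 0.15 ⇒ N−1 > ln(0.15)/ln(0.8346) = 10.49, so N−1 ≥ 11 and N = 12.
Check: N=12 gives T = 0.1368 < 0.15; N=11 gives T = 0.1639.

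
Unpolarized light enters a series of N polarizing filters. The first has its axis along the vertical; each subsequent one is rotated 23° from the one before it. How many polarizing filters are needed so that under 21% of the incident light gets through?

N = 7

First polarizer halves the unpolarized light: factor 1/2.
Each further stage multiplies by cos²(23°) = 0.8473.
After N polarizers: T = 0.5·0.8473^(N−1). Require T < 0.21 ⇒ N−1 > ln(0.21/0.5)/ln(0.8473) = 5.24, so N−1 ≥ 6 and N = 7.
Check: N=7 gives T = 0.185 < 0.21; N=6 gives T = 0.2184.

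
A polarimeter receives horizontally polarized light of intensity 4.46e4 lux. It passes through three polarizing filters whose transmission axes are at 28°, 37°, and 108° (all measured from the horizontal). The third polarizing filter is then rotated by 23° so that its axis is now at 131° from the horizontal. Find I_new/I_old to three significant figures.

I_new/I_old ≈ 0.0459

Before rotation:
By Malus's law, I₁ = I₀ cos²(28° − 0°) = I₀ cos²(28°) = 0.7796 I₀.
I₂ = I₁ cos²(37° − 28°) = 0.7796 I₀ · cos²(9°) = 0.7605 I₀.
I₃ = I₂ cos²(108° − 37°) = 0.7605 I₀ · cos²(71°) = 0.08061 I₀.
After rotation:
I₁ = I₀ cos²(28° − 0°) = I₀ cos²(28°) = 0.7796 I₀.
I₂ = I₁ cos²(37° − 28°) = 0.7796 I₀ · cos²(9°) = 0.7605 I₀.
Angle between axes 2 and 3: 86°. I₃ = 0.7605 I₀ · cos²(86°) = 0.003701 I₀.
Ratio = 0.003701 / 0.08061 = 0.04591.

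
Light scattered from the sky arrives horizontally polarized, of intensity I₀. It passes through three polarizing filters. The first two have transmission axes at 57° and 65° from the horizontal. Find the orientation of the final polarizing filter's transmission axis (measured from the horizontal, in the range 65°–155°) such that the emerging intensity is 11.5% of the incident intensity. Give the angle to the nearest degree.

θ ≈ 116°

By Malus's law, I₁ = I₀ cos²(57° − 0°) = I₀ cos²(57°) = 0.2966 I₀.
I₂ = I₁ cos²(65° − 57°) = 0.2966 I₀ · cos²(8°) = 0.2909 I₀.
Need I₃/I₀ = 0.115, so cos²(θ − 65°) = 0.115 / 0.2909 = 0.3953.
θ − 65° = arccos(√0.3953) = 51.0°, giving θ ≈ 65 + 51.0 = 116.0°.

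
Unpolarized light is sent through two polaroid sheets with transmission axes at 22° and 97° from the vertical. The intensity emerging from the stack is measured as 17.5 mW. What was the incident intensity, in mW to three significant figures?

I₀ ≈ 522 mW

Unpolarized light through the first polarizer → I₁ = ½ I₀, now polarized at 22°.
I₂ = I₁ cos²(97° − 22°) = 0.5 I₀ · cos²(75°) = 0.03349 I₀.
So 17.5 mW = 0.03349 I₀, giving I₀ = 17.5/0.03349 = 522.5 mW.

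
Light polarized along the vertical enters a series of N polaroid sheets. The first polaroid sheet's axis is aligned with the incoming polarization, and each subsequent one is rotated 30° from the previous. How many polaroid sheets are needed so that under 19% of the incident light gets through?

First polarizer is aligned with the polarization: full transmission.
Each further stage multiplies by cos²(30°) = 0.75.
After N polarizers: T = 0.75^(N−1). Require T < 0.19 ⇒ N−1 > ln(0.19)/ln(0.75) = 5.77, so N−1 ≥ 6 and N = 7.
Check: N=7 gives T = 0.178 < 0.19; N=6 gives T = 0.2373.

N = 7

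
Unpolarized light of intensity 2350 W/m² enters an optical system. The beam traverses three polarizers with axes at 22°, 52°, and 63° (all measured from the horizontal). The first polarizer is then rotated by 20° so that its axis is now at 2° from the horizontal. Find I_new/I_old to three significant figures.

Before rotation:
Unpolarized light through the first polarizer → I₁ = ½ I₀, now polarized at 22°.
I₂ = I₁ cos²(52° − 22°) = 0.5 I₀ · cos²(30°) = 0.375 I₀.
I₃ = I₂ cos²(63° − 52°) = 0.375 I₀ · cos²(11°) = 0.3613 I₀.
After rotation:
Unpolarized light through the first polarizer → I₁ = ½ I₀, now polarized at 2°.
I₂ = I₁ cos²(52° − 2°) = 0.5 I₀ · cos²(50°) = 0.2066 I₀.
I₃ = I₂ cos²(63° − 52°) = 0.2066 I₀ · cos²(11°) = 0.1991 I₀.
Ratio = 0.1991 / 0.3613 = 0.5509.

I_new/I_old ≈ 0.551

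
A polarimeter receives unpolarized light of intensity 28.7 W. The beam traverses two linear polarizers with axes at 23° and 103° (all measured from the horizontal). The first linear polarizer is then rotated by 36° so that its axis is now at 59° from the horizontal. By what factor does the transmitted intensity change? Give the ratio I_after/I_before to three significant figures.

I_new/I_old ≈ 17.2

Before rotation:
Unpolarized light through the first polarizer → I₁ = ½ I₀, now polarized at 23°.
I₂ = I₁ cos²(103° − 23°) = 0.5 I₀ · cos²(80°) = 0.01508 I₀.
After rotation:
Unpolarized light through the first polarizer → I₁ = ½ I₀, now polarized at 59°.
I₂ = I₁ cos²(103° − 59°) = 0.5 I₀ · cos²(44°) = 0.2587 I₀.
Ratio = 0.2587 / 0.01508 = 17.16.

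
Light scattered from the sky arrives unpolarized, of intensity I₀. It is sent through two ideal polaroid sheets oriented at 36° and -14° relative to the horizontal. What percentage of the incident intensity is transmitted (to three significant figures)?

≈ 20.7%

Unpolarized light through the first polarizer → I₁ = ½ I₀, now polarized at 36°.
I₂ = I₁ cos²(-14° − 36°) = 0.5 I₀ · cos²(50°) = 0.2066 I₀.
That is 20.66% of the incident intensity.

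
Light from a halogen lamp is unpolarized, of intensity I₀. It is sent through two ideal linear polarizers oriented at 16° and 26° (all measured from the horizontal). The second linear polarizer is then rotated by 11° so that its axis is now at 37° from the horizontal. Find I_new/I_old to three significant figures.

I_new/I_old ≈ 0.899

Before rotation:
Unpolarized light through the first polarizer → I₁ = ½ I₀, now polarized at 16°.
I₂ = I₁ cos²(26° − 16°) = 0.5 I₀ · cos²(10°) = 0.4849 I₀.
After rotation:
Unpolarized light through the first polarizer → I₁ = ½ I₀, now polarized at 16°.
I₂ = I₁ cos²(37° − 16°) = 0.5 I₀ · cos²(21°) = 0.4358 I₀.
Ratio = 0.4358 / 0.4849 = 0.8987.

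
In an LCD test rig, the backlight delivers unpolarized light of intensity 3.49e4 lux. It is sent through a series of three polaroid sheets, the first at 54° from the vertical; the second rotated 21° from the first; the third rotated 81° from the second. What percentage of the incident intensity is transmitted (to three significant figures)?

Unpolarized light through the first polarizer → I₁ = 3.49e4 lux/2 = 1.745e+04 lux, polarized at 54°.
I₂ = I₁ · cos²(21°) = 1.745e+04 · 0.8716 = 1.521e+04 lux.
I₃ = I₂ · cos²(81°) = 1.521e+04 · 0.02447 = 372.2 lux.
That is 1.066% of the incident intensity.

≈ 1.07%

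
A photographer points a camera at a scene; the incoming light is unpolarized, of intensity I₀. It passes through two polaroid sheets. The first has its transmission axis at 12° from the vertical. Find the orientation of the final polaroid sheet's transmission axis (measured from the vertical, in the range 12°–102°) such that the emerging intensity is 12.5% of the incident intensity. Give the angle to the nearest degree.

Unpolarized light through the first polarizer → I₁ = ½ I₀, now polarized at 12°.
Need I₂/I₀ = 0.125, so cos²(θ − 12°) = 0.125 / 0.5 = 0.25.
θ − 12° = arccos(√0.25) = 60.0°, giving θ ≈ 12 + 60.0 = 72.0°.

θ ≈ 72°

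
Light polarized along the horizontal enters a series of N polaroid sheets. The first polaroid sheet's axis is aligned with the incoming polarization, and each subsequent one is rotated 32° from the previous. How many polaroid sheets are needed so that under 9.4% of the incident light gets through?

First polarizer is aligned with the polarization: full transmission.
Each further stage multiplies by cos²(32°) = 0.7192.
After N polarizers: T = 0.7192^(N−1). Require T < 0.094 ⇒ N−1 > ln(0.094)/ln(0.7192) = 7.17, so N−1 ≥ 8 and N = 9.
Check: N=9 gives T = 0.07157 < 0.094; N=8 gives T = 0.09951.

N = 9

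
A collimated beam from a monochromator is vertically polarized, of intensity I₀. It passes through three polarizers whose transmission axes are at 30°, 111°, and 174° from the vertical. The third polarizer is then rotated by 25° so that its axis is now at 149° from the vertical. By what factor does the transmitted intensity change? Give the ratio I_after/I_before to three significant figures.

I_new/I_old ≈ 3.01

Before rotation:
I₁ = I₀ cos²(30° − 0°) = I₀ cos²(30°) = 0.75 I₀.
I₂ = I₁ cos²(111° − 30°) = 0.75 I₀ · cos²(81°) = 0.01835 I₀.
I₃ = I₂ cos²(174° − 111°) = 0.01835 I₀ · cos²(63°) = 0.003783 I₀.
After rotation:
I₁ = I₀ cos²(30° − 0°) = I₀ cos²(30°) = 0.75 I₀.
I₂ = I₁ cos²(111° − 30°) = 0.75 I₀ · cos²(81°) = 0.01835 I₀.
I₃ = I₂ cos²(149° − 111°) = 0.01835 I₀ · cos²(38°) = 0.0114 I₀.
Ratio = 0.0114 / 0.003783 = 3.013.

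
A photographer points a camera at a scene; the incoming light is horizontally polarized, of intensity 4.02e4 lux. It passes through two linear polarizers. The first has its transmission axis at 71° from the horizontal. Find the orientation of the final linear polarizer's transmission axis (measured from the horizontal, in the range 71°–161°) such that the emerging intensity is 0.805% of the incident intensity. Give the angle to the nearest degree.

By Malus's law, I₁ = I₀ cos²(71° − 0°) = I₀ cos²(71°) = 0.106 I₀.
Need I₂/I₀ = 0.00805, so cos²(θ − 71°) = 0.00805 / 0.106 = 0.07595.
θ − 71° = arccos(√0.07595) = 74.0°, giving θ ≈ 71 + 74.0 = 145.0°.

θ ≈ 145°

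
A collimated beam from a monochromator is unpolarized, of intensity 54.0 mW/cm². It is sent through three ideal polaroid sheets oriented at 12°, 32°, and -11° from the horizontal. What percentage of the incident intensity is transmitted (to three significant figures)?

Unpolarized light through the first polarizer → I₁ = 54.0 mW/cm²/2 = 27 mW/cm², polarized at 12°.
I₂ = I₁ · cos²(20°) = 27 · 0.883 = 23.84 mW/cm².
I₃ = I₂ · cos²(43°) = 23.84 · 0.5349 = 12.75 mW/cm².
That is 23.62% of the incident intensity.

≈ 23.6%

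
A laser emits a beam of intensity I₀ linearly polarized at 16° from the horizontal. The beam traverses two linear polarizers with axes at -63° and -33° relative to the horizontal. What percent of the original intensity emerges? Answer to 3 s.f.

I₁ = I₀ cos²(-63° − 16°) = I₀ cos²(79°) = 0.03641 I₀.
I₂ = I₁ cos²(-33° + 63°) = 0.03641 I₀ · cos²(30°) = 0.02731 I₀.
That is 2.731% of the incident intensity.

≈ 2.73%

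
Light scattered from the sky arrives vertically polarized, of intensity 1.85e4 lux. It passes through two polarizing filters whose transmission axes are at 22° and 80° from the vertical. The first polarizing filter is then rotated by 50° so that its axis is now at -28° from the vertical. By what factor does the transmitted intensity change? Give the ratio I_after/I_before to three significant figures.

I_new/I_old ≈ 0.308

Before rotation:
I₁ = I₀ cos²(22° − 0°) = I₀ cos²(22°) = 0.8597 I₀.
I₂ = I₁ cos²(80° − 22°) = 0.8597 I₀ · cos²(58°) = 0.2414 I₀.
After rotation:
I₁ = I₀ cos²(-28° − 0°) = I₀ cos²(28°) = 0.7796 I₀.
Angle between axes 1 and 2: 72°. I₂ = 0.7796 I₀ · cos²(72°) = 0.07444 I₀.
Ratio = 0.07444 / 0.2414 = 0.3084.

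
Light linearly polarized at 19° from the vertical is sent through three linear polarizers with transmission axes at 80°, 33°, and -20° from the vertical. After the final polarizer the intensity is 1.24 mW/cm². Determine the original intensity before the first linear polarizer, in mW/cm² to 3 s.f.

I₀ ≈ 31.3 mW/cm²

By Malus's law, I₁ = I₀ cos²(80° − 19°) = I₀ cos²(61°) = 0.235 I₀.
I₂ = I₁ cos²(33° − 80°) = 0.235 I₀ · cos²(47°) = 0.1093 I₀.
I₃ = I₂ cos²(-20° − 33°) = 0.1093 I₀ · cos²(53°) = 0.03959 I₀.
So 1.24 mW/cm² = 0.03959 I₀, giving I₀ = 1.24/0.03959 = 31.32 mW/cm².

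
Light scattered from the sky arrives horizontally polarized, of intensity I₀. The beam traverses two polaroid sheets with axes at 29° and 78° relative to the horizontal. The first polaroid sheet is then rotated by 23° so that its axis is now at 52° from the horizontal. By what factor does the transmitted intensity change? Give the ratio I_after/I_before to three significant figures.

I_new/I_old ≈ 0.930

Before rotation:
I₁ = I₀ cos²(29° − 0°) = I₀ cos²(29°) = 0.765 I₀.
I₂ = I₁ cos²(78° − 29°) = 0.765 I₀ · cos²(49°) = 0.3292 I₀.
After rotation:
I₁ = I₀ cos²(52° − 0°) = I₀ cos²(52°) = 0.379 I₀.
I₂ = I₁ cos²(78° − 52°) = 0.379 I₀ · cos²(26°) = 0.3062 I₀.
Ratio = 0.3062 / 0.3292 = 0.93.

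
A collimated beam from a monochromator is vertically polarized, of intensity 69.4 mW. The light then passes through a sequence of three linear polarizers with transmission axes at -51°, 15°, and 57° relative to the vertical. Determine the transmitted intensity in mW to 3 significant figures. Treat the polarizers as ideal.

I₁ = 69.4 mW · cos²(51°) = 27.49 mW.
I₂ = I₁ · cos²(66°) = 27.49 · 0.1654 = 4.547 mW.
I₃ = I₂ · cos²(42°) = 4.547 · 0.5523 = 2.511 mW.

I ≈ 2.51 mW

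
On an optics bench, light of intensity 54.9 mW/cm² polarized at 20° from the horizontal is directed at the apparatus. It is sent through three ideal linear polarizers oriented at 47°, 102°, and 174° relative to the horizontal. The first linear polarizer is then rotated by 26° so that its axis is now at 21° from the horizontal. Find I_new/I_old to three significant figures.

I_new/I_old ≈ 0.0937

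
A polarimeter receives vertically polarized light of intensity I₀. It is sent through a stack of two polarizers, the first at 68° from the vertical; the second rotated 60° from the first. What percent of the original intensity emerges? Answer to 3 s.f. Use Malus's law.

≈ 3.51%

By Malus's law, I₁ = I₀ cos²(68° − 0°) = I₀ cos²(68°) = 0.1403 I₀.
I₂ = I₁ cos²(60°) = 0.1403 · 0.25 I₀ = 0.03508 I₀.
That is 3.508% of the incident intensity.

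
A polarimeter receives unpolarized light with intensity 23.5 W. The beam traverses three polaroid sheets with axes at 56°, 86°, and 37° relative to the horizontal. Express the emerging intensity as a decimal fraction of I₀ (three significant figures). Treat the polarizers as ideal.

I/I₀ ≈ 0.161

Unpolarized light through the first polarizer → I₁ = 23.5 W/2 = 11.75 W, polarized at 56°.
I₂ = I₁ · cos²(30°) = 11.75 · 0.75 = 8.813 W.
I₃ = I₂ · cos²(49°) = 8.813 · 0.4304 = 3.793 W.
Transmitted fraction = 0.1614.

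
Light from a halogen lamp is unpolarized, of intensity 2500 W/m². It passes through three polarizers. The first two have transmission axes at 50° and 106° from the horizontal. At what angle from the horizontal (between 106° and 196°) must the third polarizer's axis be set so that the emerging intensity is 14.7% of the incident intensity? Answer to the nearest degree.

θ ≈ 120°

Unpolarized light through the first polarizer → I₁ = ½ I₀, now polarized at 50°.
I₂ = I₁ cos²(106° − 50°) = 0.5 I₀ · cos²(56°) = 0.1563 I₀.
Need I₃/I₀ = 0.147, so cos²(θ − 106°) = 0.147 / 0.1563 = 0.9402.
θ − 106° = arccos(√0.9402) = 14.2°, giving θ ≈ 106 + 14.2 = 120.2°.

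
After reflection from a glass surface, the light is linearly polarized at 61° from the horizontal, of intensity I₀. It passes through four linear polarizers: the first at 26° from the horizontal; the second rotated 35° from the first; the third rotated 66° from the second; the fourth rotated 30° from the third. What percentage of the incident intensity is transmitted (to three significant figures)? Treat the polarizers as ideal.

I₁ = I₀ cos²(26° − 61°) = I₀ cos²(35°) = 0.671 I₀.
I₂ = I₁ cos²(35°) = 0.671 · 0.671 I₀ = 0.4503 I₀.
I₃ = I₂ cos²(66°) = 0.4503 · 0.1654 I₀ = 0.07449 I₀.
I₄ = I₃ cos²(30°) = 0.07449 · 0.75 I₀ = 0.05587 I₀.
That is 5.587% of the incident intensity.

≈ 5.59%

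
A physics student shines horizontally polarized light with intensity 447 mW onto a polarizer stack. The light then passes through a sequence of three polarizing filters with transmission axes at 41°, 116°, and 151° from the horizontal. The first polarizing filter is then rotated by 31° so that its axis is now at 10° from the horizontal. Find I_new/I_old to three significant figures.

Before rotation:
I₁ = I₀ cos²(41° − 0°) = I₀ cos²(41°) = 0.5696 I₀.
I₂ = I₁ cos²(116° − 41°) = 0.5696 I₀ · cos²(75°) = 0.03816 I₀.
I₃ = I₂ cos²(151° − 116°) = 0.03816 I₀ · cos²(35°) = 0.0256 I₀.
After rotation:
I₁ = I₀ cos²(10° − 0°) = I₀ cos²(10°) = 0.9698 I₀.
Angle between axes 1 and 2: 74°. I₂ = 0.9698 I₀ · cos²(74°) = 0.07368 I₀.
I₃ = I₂ cos²(151° − 116°) = 0.07368 I₀ · cos²(35°) = 0.04944 I₀.
Ratio = 0.04944 / 0.0256 = 1.931.

I_new/I_old ≈ 1.93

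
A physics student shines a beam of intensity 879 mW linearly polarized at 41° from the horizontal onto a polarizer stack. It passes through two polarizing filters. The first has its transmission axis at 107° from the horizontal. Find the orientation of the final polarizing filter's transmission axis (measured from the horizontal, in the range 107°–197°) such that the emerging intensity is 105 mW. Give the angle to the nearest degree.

θ ≈ 139°

By Malus's law, I₁ = I₀ cos²(107° − 41°) = I₀ cos²(66°) = 0.1654 I₀.
Target fraction: 105 / 879 mW = 0.1195 of I₀.
Need I₂/I₀ = 0.1195, so cos²(θ − 107°) = 0.1195 / 0.1654 = 0.7221.
θ − 107° = arccos(√0.7221) = 31.8°, giving θ ≈ 107 + 31.8 = 138.8°.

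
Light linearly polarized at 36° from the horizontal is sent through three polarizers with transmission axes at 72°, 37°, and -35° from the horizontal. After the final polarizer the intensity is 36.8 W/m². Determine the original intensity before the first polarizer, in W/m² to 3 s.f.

By Malus's law, I₁ = I₀ cos²(72° − 36°) = I₀ cos²(36°) = 0.6545 I₀.
I₂ = I₁ cos²(37° − 72°) = 0.6545 I₀ · cos²(35°) = 0.4392 I₀.
I₃ = I₂ cos²(-35° − 37°) = 0.4392 I₀ · cos²(72°) = 0.04194 I₀.
So 36.8 W/m² = 0.04194 I₀, giving I₀ = 36.8/0.04194 = 877.5 W/m².

I₀ ≈ 877 W/m²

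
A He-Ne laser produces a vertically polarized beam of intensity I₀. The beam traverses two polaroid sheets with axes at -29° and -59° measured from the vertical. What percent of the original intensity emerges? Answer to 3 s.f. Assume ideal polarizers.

≈ 57.4%

I₁ = I₀ cos²(-29° − 0°) = I₀ cos²(29°) = 0.765 I₀.
I₂ = I₁ cos²(-59° + 29°) = 0.765 I₀ · cos²(30°) = 0.5737 I₀.
That is 57.37% of the incident intensity.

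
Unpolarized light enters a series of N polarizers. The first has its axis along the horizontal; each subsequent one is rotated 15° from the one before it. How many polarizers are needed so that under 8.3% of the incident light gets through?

N = 27

First polarizer halves the unpolarized light: factor 1/2.
Each further stage multiplies by cos²(15°) = 0.933.
After N polarizers: T = 0.5·0.933^(N−1). Require T < 0.083 ⇒ N−1 > ln(0.083/0.5)/ln(0.933) = 25.90, so N−1 ≥ 26 and N = 27.
Check: N=27 gives T = 0.08242 < 0.083; N=26 gives T = 0.08834.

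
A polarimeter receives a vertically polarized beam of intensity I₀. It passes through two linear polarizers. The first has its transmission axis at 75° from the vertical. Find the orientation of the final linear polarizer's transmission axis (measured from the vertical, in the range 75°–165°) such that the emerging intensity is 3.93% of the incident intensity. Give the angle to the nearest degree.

θ ≈ 115°

I₁ = I₀ cos²(75° − 0°) = I₀ cos²(75°) = 0.06699 I₀.
Need I₂/I₀ = 0.0393, so cos²(θ − 75°) = 0.0393 / 0.06699 = 0.5867.
θ − 75° = arccos(√0.5867) = 40.0°, giving θ ≈ 75 + 40.0 = 115.0°.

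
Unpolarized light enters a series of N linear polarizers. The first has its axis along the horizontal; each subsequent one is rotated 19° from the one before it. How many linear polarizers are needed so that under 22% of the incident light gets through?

First polarizer halves the unpolarized light: factor 1/2.
Each further stage multiplies by cos²(19°) = 0.894.
After N polarizers: T = 0.5·0.894^(N−1). Require T < 0.22 ⇒ N−1 > ln(0.22/0.5)/ln(0.894) = 7.33, so N−1 ≥ 8 and N = 9.
Check: N=9 gives T = 0.204 < 0.22; N=8 gives T = 0.2282.

N = 9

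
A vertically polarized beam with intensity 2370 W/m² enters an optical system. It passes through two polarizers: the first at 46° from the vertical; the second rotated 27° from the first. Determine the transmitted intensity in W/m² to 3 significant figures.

I₁ = 2370 W/m² · cos²(46°) = 1144 W/m².
I₂ = I₁ · cos²(27°) = 1144 · 0.7939 = 907.9 W/m².

I ≈ 908 W/m²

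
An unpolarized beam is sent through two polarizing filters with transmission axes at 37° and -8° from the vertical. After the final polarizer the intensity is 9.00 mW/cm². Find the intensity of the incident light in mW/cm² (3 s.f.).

I₀ ≈ 36.0 mW/cm²

Unpolarized light through the first polarizer → I₁ = ½ I₀, now polarized at 37°.
I₂ = I₁ cos²(-8° − 37°) = 0.5 I₀ · cos²(45°) = 0.25 I₀.
So 9.00 mW/cm² = 0.25 I₀, giving I₀ = 9.00/0.25 = 36 mW/cm².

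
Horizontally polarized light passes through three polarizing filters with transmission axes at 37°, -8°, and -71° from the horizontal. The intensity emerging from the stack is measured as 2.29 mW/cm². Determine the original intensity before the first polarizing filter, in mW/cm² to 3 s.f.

I₁ = I₀ cos²(37° − 0°) = I₀ cos²(37°) = 0.6378 I₀.
I₂ = I₁ cos²(-8° − 37°) = 0.6378 I₀ · cos²(45°) = 0.3189 I₀.
I₃ = I₂ cos²(-71° + 8°) = 0.3189 I₀ · cos²(63°) = 0.06573 I₀.
So 2.29 mW/cm² = 0.06573 I₀, giving I₀ = 2.29/0.06573 = 34.84 mW/cm².

I₀ ≈ 34.8 mW/cm²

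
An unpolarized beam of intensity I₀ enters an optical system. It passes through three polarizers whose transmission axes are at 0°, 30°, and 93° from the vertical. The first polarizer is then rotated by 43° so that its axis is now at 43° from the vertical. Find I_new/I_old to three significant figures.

I_new/I_old ≈ 1.27

Before rotation:
Unpolarized light through the first polarizer → I₁ = ½ I₀, now polarized at 0°.
I₂ = I₁ cos²(30° − 0°) = 0.5 I₀ · cos²(30°) = 0.375 I₀.
I₃ = I₂ cos²(93° − 30°) = 0.375 I₀ · cos²(63°) = 0.07729 I₀.
After rotation:
Unpolarized light through the first polarizer → I₁ = ½ I₀, now polarized at 43°.
I₂ = I₁ cos²(30° − 43°) = 0.5 I₀ · cos²(13°) = 0.4747 I₀.
I₃ = I₂ cos²(93° − 30°) = 0.4747 I₀ · cos²(63°) = 0.09784 I₀.
Ratio = 0.09784 / 0.07729 = 1.266.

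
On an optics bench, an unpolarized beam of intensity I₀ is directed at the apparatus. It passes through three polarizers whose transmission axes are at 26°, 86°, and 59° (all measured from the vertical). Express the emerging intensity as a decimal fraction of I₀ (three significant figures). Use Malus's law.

≈ 0.0992 I₀

Unpolarized light through the first polarizer → I₁ = ½ I₀, now polarized at 26°.
I₂ = I₁ cos²(86° − 26°) = 0.5 I₀ · cos²(60°) = 0.125 I₀.
I₃ = I₂ cos²(59° − 86°) = 0.125 I₀ · cos²(27°) = 0.09924 I₀.
Transmitted fraction = 0.09924.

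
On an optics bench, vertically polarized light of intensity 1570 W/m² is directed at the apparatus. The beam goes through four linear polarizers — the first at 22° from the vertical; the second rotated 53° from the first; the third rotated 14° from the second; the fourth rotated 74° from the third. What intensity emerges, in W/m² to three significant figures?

I ≈ 35.0 W/m²

By Malus's law, I₁ = 1570 W/m² · cos²(22°) = 1350 W/m².
I₂ = I₁ · cos²(53°) = 1350 · 0.3622 = 488.8 W/m².
I₃ = I₂ · cos²(14°) = 488.8 · 0.9415 = 460.2 W/m².
I₄ = I₃ · cos²(74°) = 460.2 · 0.07598 = 34.97 W/m².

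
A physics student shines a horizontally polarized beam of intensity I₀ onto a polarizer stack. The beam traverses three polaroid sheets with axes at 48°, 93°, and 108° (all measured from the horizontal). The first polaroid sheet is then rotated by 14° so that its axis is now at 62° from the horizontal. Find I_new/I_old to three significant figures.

Before rotation:
I₁ = I₀ cos²(48° − 0°) = I₀ cos²(48°) = 0.4477 I₀.
I₂ = I₁ cos²(93° − 48°) = 0.4477 I₀ · cos²(45°) = 0.2239 I₀.
I₃ = I₂ cos²(108° − 93°) = 0.2239 I₀ · cos²(15°) = 0.2089 I₀.
After rotation:
I₁ = I₀ cos²(62° − 0°) = I₀ cos²(62°) = 0.2204 I₀.
I₂ = I₁ cos²(93° − 62°) = 0.2204 I₀ · cos²(31°) = 0.1619 I₀.
I₃ = I₂ cos²(108° − 93°) = 0.1619 I₀ · cos²(15°) = 0.1511 I₀.
Ratio = 0.1511 / 0.2089 = 0.7234.

I_new/I_old ≈ 0.723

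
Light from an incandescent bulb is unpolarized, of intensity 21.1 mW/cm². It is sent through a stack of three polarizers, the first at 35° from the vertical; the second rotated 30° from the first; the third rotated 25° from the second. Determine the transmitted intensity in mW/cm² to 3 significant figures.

Unpolarized light through the first polarizer → I₁ = 21.1 mW/cm²/2 = 10.55 mW/cm², polarized at 35°.
I₂ = I₁ · cos²(30°) = 10.55 · 0.75 = 7.913 mW/cm².
I₃ = I₂ · cos²(25°) = 7.913 · 0.8214 = 6.499 mW/cm².

I ≈ 6.50 mW/cm²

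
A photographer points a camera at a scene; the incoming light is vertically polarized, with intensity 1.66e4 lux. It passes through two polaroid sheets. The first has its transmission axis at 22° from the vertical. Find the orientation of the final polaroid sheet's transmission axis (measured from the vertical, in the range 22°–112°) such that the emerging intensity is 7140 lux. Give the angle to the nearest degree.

I₁ = I₀ cos²(22° − 0°) = I₀ cos²(22°) = 0.8597 I₀.
Target fraction: 7140 / 1.66e4 lux = 0.4301 of I₀.
Need I₂/I₀ = 0.4301, so cos²(θ − 22°) = 0.4301 / 0.8597 = 0.5003.
θ − 22° = arccos(√0.5003) = 45.0°, giving θ ≈ 22 + 45.0 = 67.0°.

θ ≈ 67°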